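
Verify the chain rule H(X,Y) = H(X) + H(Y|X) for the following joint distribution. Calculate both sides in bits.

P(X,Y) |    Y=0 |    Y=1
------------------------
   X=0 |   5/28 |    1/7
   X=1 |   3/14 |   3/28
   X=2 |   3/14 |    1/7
H(X,Y) = 2.5436, H(X) = 1.5831, H(Y|X) = 0.9605 (all in bits)

Chain rule: H(X,Y) = H(X) + H(Y|X)

Left side — joint entropy directly:
H(X,Y) = -Σ p(x,y) log p(x,y) = 2.5436 bits

Right side — compute H(Y|X) from the conditional distributions:
P(X) = (9/28, 9/28, 5/14), so H(X) = 1.5831 bits
H(Y|X) = Σ_x P(X=x) · H(Y|X=x):
  P(Y|X=0) = (5/9, 4/9), H(Y|X=0) = 0.9911, weight P(X=0) = 9/28
  P(Y|X=1) = (2/3, 1/3), H(Y|X=1) = 0.9183, weight P(X=1) = 9/28
  P(Y|X=2) = (3/5, 2/5), H(Y|X=2) = 0.9710, weight P(X=2) = 5/14
H(Y|X) = 0.9605 bits

H(X) + H(Y|X) = 1.5831 + 0.9605 = 2.5436 bits

Both sides equal 2.5436 bits. ✓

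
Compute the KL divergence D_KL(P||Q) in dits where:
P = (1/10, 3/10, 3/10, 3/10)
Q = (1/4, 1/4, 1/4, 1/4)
0.0315 dits

KL divergence: D_KL(P||Q) = Σ p(x) log(p(x)/q(x))

Computing term by term:
  x=0: 1/10 × log_10[(1/10)/(1/4)] = 1/10 × -0.3979 = -0.0398
  x=1: 3/10 × log_10[(3/10)/(1/4)] = 3/10 × 0.0792 = 0.0238
  x=2: 3/10 × log_10[(3/10)/(1/4)] = 3/10 × 0.0792 = 0.0238
  x=3: 3/10 × log_10[(3/10)/(1/4)] = 3/10 × 0.0792 = 0.0238

D_KL(P||Q) = 0.0315 dits

Note: KL divergence is always non-negative and equals 0 iff P = Q.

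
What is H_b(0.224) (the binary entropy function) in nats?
0.5319 nats

The binary entropy function is:
H(p) = -p log(p) - (1-p) log(1-p)

H(0.224) = -0.224 × log_e(0.224) - 0.776 × log_e(0.776)
H(0.224) = 0.5319 nats

Note: Binary entropy is maximized at p=0.5 (H=1 bit) and minimized at p=0 or p=1 (H=0).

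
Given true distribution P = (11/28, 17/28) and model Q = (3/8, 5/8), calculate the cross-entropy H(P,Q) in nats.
0.6707 nats

Cross-entropy: H(P,Q) = -Σ p(x) log q(x)

Alternatively: H(P,Q) = H(P) + D_KL(P||Q)
H(P) = 0.6700 nats
D_KL(P||Q) = 0.0007 nats

H(P,Q) = 0.6700 + 0.0007 = 0.6707 nats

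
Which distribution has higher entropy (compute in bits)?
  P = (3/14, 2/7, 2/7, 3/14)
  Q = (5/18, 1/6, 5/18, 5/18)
P

Computing entropies in bits:
H(P) = 1.9852
H(Q) = 1.9708

Distribution P has higher entropy.

Intuition: The distribution closer to uniform (more spread out) has higher entropy.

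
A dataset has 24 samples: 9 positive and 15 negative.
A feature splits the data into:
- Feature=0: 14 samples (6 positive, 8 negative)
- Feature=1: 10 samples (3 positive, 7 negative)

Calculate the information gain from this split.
0.0125 bits

Information Gain = H(Y) - H(Y|Feature)

Before split:
P(positive) = 9/24 = 0.3750
H(Y) = 0.9544 bits

After split:
Feature=0: H = 0.9852 bits (weight = 14/24)
Feature=1: H = 0.8813 bits (weight = 10/24)
H(Y|Feature) = (14/24)×0.9852 + (10/24)×0.8813 = 0.9419 bits

Information Gain = 0.9544 - 0.9419 = 0.0125 bits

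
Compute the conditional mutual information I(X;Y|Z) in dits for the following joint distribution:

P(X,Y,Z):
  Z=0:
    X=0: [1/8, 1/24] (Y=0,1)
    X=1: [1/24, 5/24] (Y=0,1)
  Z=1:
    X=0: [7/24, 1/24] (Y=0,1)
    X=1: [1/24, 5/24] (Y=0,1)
0.1017 dits

Conditional mutual information: I(X;Y|Z) = H(X|Z) + H(Y|Z) - H(X,Y|Z)

H(Z) = 0.2950
H(X,Z) = 0.5898 → H(X|Z) = 0.2948
H(Y,Z) = 0.5898 → H(Y|Z) = 0.2948
H(X,Y,Z) = 0.7828 → H(X,Y|Z) = 0.4879

I(X;Y|Z) = 0.2948 + 0.2948 - 0.4879 = 0.1017 dits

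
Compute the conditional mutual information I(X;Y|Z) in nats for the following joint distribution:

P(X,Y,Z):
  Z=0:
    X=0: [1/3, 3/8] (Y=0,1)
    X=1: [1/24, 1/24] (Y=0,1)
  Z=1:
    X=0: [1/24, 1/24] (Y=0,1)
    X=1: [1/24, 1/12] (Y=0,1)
0.0030 nats

Conditional mutual information: I(X;Y|Z) = H(X|Z) + H(Y|Z) - H(X,Y|Z)

H(Z) = 0.5117
H(X,Z) = 0.9183 → H(X|Z) = 0.4066
H(Y,Z) = 1.1996 → H(Y|Z) = 0.6879
H(X,Y,Z) = 1.6032 → H(X,Y|Z) = 1.0914

I(X;Y|Z) = 0.4066 + 0.6879 - 1.0914 = 0.0030 nats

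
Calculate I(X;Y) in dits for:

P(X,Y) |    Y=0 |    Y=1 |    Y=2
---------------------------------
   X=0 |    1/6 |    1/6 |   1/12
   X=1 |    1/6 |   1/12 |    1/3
0.0350 dits

Mutual information: I(X;Y) = H(X) + H(Y) - H(X,Y)

Marginals:
P(X) = (5/12, 7/12), H(X) = 0.2950 dits
P(Y) = (1/3, 1/4, 5/12), H(Y) = 0.4680 dits

Joint entropy: H(X,Y) = 0.7280 dits

I(X;Y) = 0.2950 + 0.4680 - 0.7280 = 0.0350 dits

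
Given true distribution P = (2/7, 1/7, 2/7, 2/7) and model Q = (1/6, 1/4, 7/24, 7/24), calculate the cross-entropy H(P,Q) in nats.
1.4141 nats

Cross-entropy: H(P,Q) = -Σ p(x) log q(x)

Alternatively: H(P,Q) = H(P) + D_KL(P||Q)
H(P) = 1.3518 nats
D_KL(P||Q) = 0.0623 nats

H(P,Q) = 1.3518 + 0.0623 = 1.4141 nats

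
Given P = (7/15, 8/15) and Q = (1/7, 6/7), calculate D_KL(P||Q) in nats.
0.2994 nats

KL divergence: D_KL(P||Q) = Σ p(x) log(p(x)/q(x))

Computing term by term:
  x=0: 7/15 × log_e[(7/15)/(1/7)] = 7/15 × 1.1838 = 0.5524
  x=1: 8/15 × log_e[(8/15)/(6/7)] = 8/15 × -0.4745 = -0.2530

D_KL(P||Q) = 0.2994 nats

Note: KL divergence is always non-negative and equals 0 iff P = Q.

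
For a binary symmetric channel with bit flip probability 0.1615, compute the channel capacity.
0.3621 bits

For a binary symmetric channel (BSC) with error probability p:
Capacity C = 1 - H(p) bits per symbol

where H(p) = -p log₂(p) - (1-p) log₂(1-p) is the binary entropy function.

H(0.1615) = 0.6379 bits
C = 1 - 0.6379 = 0.3621 bits per symbol

This means we can reliably transmit up to 0.3621 bits of information per channel use.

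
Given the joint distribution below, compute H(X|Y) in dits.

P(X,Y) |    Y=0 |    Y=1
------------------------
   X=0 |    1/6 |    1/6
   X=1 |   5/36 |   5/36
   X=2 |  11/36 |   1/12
0.4546 dits

Using the chain rule: H(X|Y) = H(X,Y) - H(Y)

First, compute H(X,Y) = 0.7448 dits

Marginal P(Y) = (11/18, 7/18)
H(Y) = 0.2902 dits

H(X|Y) = H(X,Y) - H(Y) = 0.7448 - 0.2902 = 0.4546 dits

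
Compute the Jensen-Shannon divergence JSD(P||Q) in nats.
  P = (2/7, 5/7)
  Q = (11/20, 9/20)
0.0364 nats

Jensen-Shannon divergence is:
JSD(P||Q) = 0.5 × D_KL(P||M) + 0.5 × D_KL(Q||M)
where M = 0.5 × (P + Q) is the mixture distribution.

M = 0.5 × (2/7, 5/7) + 0.5 × (11/20, 9/20) = (0.417857, 0.582143)

D_KL(P||M) = 0.0375 nats
D_KL(Q||M) = 0.0353 nats

JSD(P||Q) = 0.5 × 0.0375 + 0.5 × 0.0353 = 0.0364 nats

Unlike KL divergence, JSD is symmetric and bounded: 0 ≤ JSD ≤ log(2).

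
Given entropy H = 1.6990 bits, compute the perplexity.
3.2468

Perplexity is 2^H (or exp(H) for natural log).

H = 1.6990 bits
Perplexity = 2^1.6990 = 3.2468

Interpretation: The model's uncertainty is equivalent to choosing uniformly among 3.2 options.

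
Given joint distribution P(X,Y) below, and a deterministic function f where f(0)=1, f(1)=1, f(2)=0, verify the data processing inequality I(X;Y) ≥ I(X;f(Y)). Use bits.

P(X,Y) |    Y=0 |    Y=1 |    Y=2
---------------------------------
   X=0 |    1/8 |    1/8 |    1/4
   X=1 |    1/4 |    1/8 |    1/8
I(X;Y) = 0.0613, I(X;f(Y)) = 0.0488, inequality holds: 0.0613 ≥ 0.0488

Data Processing Inequality: For any Markov chain X → Y → Z, we have I(X;Y) ≥ I(X;Z).

Here Z = f(Y) is a deterministic function of Y, forming X → Y → Z.

Original I(X;Y) = 0.0613 bits

After applying f:
P(X,Z) where Z=f(Y):
- P(X,Z=0) = P(X,Y=2)
- P(X,Z=1) = P(X,Y=0) + P(X,Y=1)

I(X;Z) = I(X;f(Y)) = 0.0488 bits

Verification: 0.0613 ≥ 0.0488 ✓

Information cannot be created by processing; the function f can only lose information about X.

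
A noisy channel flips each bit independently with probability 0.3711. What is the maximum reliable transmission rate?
0.0485 bits

For a binary symmetric channel (BSC) with error probability p:
Capacity C = 1 - H(p) bits per symbol

where H(p) = -p log₂(p) - (1-p) log₂(1-p) is the binary entropy function.

H(0.3711) = 0.9515 bits
C = 1 - 0.9515 = 0.0485 bits per symbol

This means we can reliably transmit up to 0.0485 bits of information per channel use.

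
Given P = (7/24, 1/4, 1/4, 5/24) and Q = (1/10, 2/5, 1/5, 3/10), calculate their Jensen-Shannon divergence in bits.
0.0559 bits

Jensen-Shannon divergence is:
JSD(P||Q) = 0.5 × D_KL(P||M) + 0.5 × D_KL(Q||M)
where M = 0.5 × (P + Q) is the mixture distribution.

M = 0.5 × (7/24, 1/4, 1/4, 5/24) + 0.5 × (1/10, 2/5, 1/5, 3/10) = (0.195833, 13/40, 9/40, 0.254167)

D_KL(P||M) = 0.0512 bits
D_KL(Q||M) = 0.0606 bits

JSD(P||Q) = 0.5 × 0.0512 + 0.5 × 0.0606 = 0.0559 bits

Unlike KL divergence, JSD is symmetric and bounded: 0 ≤ JSD ≤ log(2).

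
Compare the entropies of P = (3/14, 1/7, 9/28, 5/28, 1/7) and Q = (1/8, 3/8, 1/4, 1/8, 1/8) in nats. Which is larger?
P

Computing entropies in nats:
H(P) = 1.5585
H(Q) = 1.4942

Distribution P has higher entropy.

Intuition: The distribution closer to uniform (more spread out) has higher entropy.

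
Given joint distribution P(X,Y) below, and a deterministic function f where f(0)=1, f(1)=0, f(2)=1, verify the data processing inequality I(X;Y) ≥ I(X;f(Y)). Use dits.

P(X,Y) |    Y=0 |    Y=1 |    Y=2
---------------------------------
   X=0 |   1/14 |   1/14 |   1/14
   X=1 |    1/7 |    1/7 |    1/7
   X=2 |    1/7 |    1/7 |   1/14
I(X;Y) = 0.0045, I(X;f(Y)) = 0.0010, inequality holds: 0.0045 ≥ 0.0010

Data Processing Inequality: For any Markov chain X → Y → Z, we have I(X;Y) ≥ I(X;Z).

Here Z = f(Y) is a deterministic function of Y, forming X → Y → Z.

Original I(X;Y) = 0.0045 dits

After applying f:
P(X,Z) where Z=f(Y):
- P(X,Z=0) = P(X,Y=1)
- P(X,Z=1) = P(X,Y=0) + P(X,Y=2)

I(X;Z) = I(X;f(Y)) = 0.0010 dits

Verification: 0.0045 ≥ 0.0010 ✓

Information cannot be created by processing; the function f can only lose information about X.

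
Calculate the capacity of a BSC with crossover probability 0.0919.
0.5572 bits

For a binary symmetric channel (BSC) with error probability p:
Capacity C = 1 - H(p) bits per symbol

where H(p) = -p log₂(p) - (1-p) log₂(1-p) is the binary entropy function.

H(0.0919) = 0.4428 bits
C = 1 - 0.4428 = 0.5572 bits per symbol

This means we can reliably transmit up to 0.5572 bits of information per channel use.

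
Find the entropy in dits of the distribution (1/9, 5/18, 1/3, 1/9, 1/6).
0.6553 dits

Shannon entropy is H(X) = -Σ p(x) log p(x).

For P = (1/9, 5/18, 1/3, 1/9, 1/6):
H = -1/9 × log_10(1/9) -5/18 × log_10(5/18) -1/3 × log_10(1/3) -1/9 × log_10(1/9) -1/6 × log_10(1/6)
H = 0.6553 dits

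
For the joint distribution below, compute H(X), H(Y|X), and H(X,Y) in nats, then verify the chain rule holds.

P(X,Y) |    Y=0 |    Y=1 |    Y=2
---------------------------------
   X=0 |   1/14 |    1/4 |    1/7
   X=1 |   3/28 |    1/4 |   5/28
H(X,Y) = 1.7066, H(X) = 0.6906, H(Y|X) = 1.0160 (all in nats)

Chain rule: H(X,Y) = H(X) + H(Y|X)

Left side — joint entropy directly:
H(X,Y) = -Σ p(x,y) log p(x,y) = 1.7066 nats

Right side — compute H(Y|X) from the conditional distributions:
P(X) = (13/28, 15/28), so H(X) = 0.6906 nats
H(Y|X) = Σ_x P(X=x) · H(Y|X=x):
  P(Y|X=0) = (2/13, 7/13, 4/13), H(Y|X=0) = 0.9840, weight P(X=0) = 13/28
  P(Y|X=1) = (1/5, 7/15, 1/3), H(Y|X=1) = 1.0438, weight P(X=1) = 15/28
H(Y|X) = 1.0160 nats

H(X) + H(Y|X) = 0.6906 + 1.0160 = 1.7066 nats

Both sides equal 1.7066 nats. ✓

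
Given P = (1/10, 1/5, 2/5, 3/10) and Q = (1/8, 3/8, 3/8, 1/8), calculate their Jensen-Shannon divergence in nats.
0.0330 nats

Jensen-Shannon divergence is:
JSD(P||Q) = 0.5 × D_KL(P||M) + 0.5 × D_KL(Q||M)
where M = 0.5 × (P + Q) is the mixture distribution.

M = 0.5 × (1/10, 1/5, 2/5, 3/10) + 0.5 × (1/8, 3/8, 3/8, 1/8) = (0.1125, 0.2875, 0.3875, 0.2125)

D_KL(P||M) = 0.0318 nats
D_KL(Q||M) = 0.0342 nats

JSD(P||Q) = 0.5 × 0.0318 + 0.5 × 0.0342 = 0.0330 nats

Unlike KL divergence, JSD is symmetric and bounded: 0 ≤ JSD ≤ log(2).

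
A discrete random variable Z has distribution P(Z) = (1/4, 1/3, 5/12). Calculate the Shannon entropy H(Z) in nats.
1.0776 nats

Shannon entropy is H(X) = -Σ p(x) log p(x).

For P = (1/4, 1/3, 5/12):
H = -1/4 × log_e(1/4) -1/3 × log_e(1/3) -5/12 × log_e(5/12)
H = 1.0776 nats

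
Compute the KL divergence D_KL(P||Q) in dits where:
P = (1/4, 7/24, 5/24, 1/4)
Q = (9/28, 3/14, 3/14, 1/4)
0.0092 dits

KL divergence: D_KL(P||Q) = Σ p(x) log(p(x)/q(x))

Computing term by term:
  x=0: 1/4 × log_10[(1/4)/(9/28)] = 1/4 × -0.1091 = -0.0273
  x=1: 7/24 × log_10[(7/24)/(3/14)] = 7/24 × 0.1339 = 0.0391
  x=2: 5/24 × log_10[(5/24)/(3/14)] = 5/24 × -0.0122 = -0.0025
  x=3: 1/4 × log_10[(1/4)/(1/4)] = 1/4 × 0.0000 = 0.0000

D_KL(P||Q) = 0.0092 dits

Note: KL divergence is always non-negative and equals 0 iff P = Q.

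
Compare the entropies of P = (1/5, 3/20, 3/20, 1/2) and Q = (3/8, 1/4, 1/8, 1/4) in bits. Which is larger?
Q

Computing entropies in bits:
H(P) = 1.7855
H(Q) = 1.9056

Distribution Q has higher entropy.

Intuition: The distribution closer to uniform (more spread out) has higher entropy.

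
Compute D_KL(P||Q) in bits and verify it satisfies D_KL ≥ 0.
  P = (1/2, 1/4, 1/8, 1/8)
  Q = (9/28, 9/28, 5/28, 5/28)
0.0994 bits

KL divergence satisfies the Gibbs inequality: D_KL(P||Q) ≥ 0 for all distributions P, Q.

D_KL(P||Q) = Σ p(x) log(p(x)/q(x))
Term by term:
  x=0: 1/2 × log_2[(1/2)/(9/28)] = 0.3187
  x=1: 1/4 × log_2[(1/4)/(9/28)] = -0.0906
  x=2: 1/8 × log_2[(1/8)/(5/28)] = -0.0643
  x=3: 1/8 × log_2[(1/8)/(5/28)] = -0.0643
D_KL(P||Q) = 0.0994 bits

D_KL(P||Q) = 0.0994 ≥ 0 ✓

This non-negativity is a fundamental property: relative entropy cannot be negative because it measures how different Q is from P.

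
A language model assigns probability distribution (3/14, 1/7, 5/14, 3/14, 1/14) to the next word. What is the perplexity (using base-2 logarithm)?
4.4567

Perplexity is 2^H (or exp(H) for natural log).

First, H = -Σ p log p = 2.1560 bits
Perplexity = 2^2.1560 = 4.4567

Interpretation: The model's uncertainty is equivalent to choosing uniformly among 4.5 options.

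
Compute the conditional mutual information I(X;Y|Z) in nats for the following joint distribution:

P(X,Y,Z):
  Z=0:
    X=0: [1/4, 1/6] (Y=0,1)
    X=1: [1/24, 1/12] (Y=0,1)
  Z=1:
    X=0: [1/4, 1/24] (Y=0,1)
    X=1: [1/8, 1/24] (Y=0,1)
0.0178 nats

Conditional mutual information: I(X;Y|Z) = H(X|Z) + H(Y|Z) - H(X,Y|Z)

H(Z) = 0.6897
H(X,Z) = 1.2827 → H(X|Z) = 0.5930
H(Y,Z) = 1.2808 → H(Y|Z) = 0.5912
H(X,Y,Z) = 1.8560 → H(X,Y|Z) = 1.1664

I(X;Y|Z) = 0.5930 + 0.5912 - 1.1664 = 0.0178 nats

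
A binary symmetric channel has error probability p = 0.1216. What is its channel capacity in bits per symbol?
0.4661 bits

For a binary symmetric channel (BSC) with error probability p:
Capacity C = 1 - H(p) bits per symbol

where H(p) = -p log₂(p) - (1-p) log₂(1-p) is the binary entropy function.

H(0.1216) = 0.5339 bits
C = 1 - 0.5339 = 0.4661 bits per symbol

This means we can reliably transmit up to 0.4661 bits of information per channel use.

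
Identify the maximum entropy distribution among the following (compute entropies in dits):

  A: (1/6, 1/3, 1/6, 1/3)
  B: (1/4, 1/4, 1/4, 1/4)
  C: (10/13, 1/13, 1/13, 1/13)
B

For a discrete distribution over n outcomes, entropy is maximized by the uniform distribution.

Computing entropies:
H(A) = 0.5775 dits
H(B) = 0.6021 dits
H(C) = 0.3447 dits

The uniform distribution (where all probabilities equal 1/4) achieves the maximum entropy of log_10(4) = 0.6021 dits.

Distribution B has the highest entropy.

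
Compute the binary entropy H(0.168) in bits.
0.6531 bits

The binary entropy function is:
H(p) = -p log(p) - (1-p) log(1-p)

H(0.168) = -0.168 × log_2(0.168) - 0.832 × log_2(0.832)
H(0.168) = 0.6531 bits

Note: Binary entropy is maximized at p=0.5 (H=1 bit) and minimized at p=0 or p=1 (H=0).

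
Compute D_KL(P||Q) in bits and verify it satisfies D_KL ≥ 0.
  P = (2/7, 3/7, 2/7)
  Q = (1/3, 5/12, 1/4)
0.0089 bits

KL divergence satisfies the Gibbs inequality: D_KL(P||Q) ≥ 0 for all distributions P, Q.

D_KL(P||Q) = Σ p(x) log(p(x)/q(x))
Term by term:
  x=0: 2/7 × log_2[(2/7)/(1/3)] = -0.0635
  x=1: 3/7 × log_2[(3/7)/(5/12)] = 0.0174
  x=2: 2/7 × log_2[(2/7)/(1/4)] = 0.0550
D_KL(P||Q) = 0.0089 bits

D_KL(P||Q) = 0.0089 ≥ 0 ✓

This non-negativity is a fundamental property: relative entropy cannot be negative because it measures how different Q is from P.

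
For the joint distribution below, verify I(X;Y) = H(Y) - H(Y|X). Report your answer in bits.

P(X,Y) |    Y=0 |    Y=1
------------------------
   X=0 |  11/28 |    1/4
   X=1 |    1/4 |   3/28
I(X;Y) = 0.0058 bits

Mutual information has multiple equivalent forms:
- I(X;Y) = H(X) - H(X|Y)
- I(X;Y) = H(Y) - H(Y|X)
- I(X;Y) = H(X) + H(Y) - H(X,Y)

Computing all quantities:
H(X) = 0.9403, H(Y) = 0.9403, H(X,Y) = 1.8748
H(X|Y) = 0.9345, H(Y|X) = 0.9345

Verification:
H(X) - H(X|Y) = 0.9403 - 0.9345 = 0.0058
H(Y) - H(Y|X) = 0.9403 - 0.9345 = 0.0058
H(X) + H(Y) - H(X,Y) = 0.9403 + 0.9403 - 1.8748 = 0.0058

All forms give I(X;Y) = 0.0058 bits. ✓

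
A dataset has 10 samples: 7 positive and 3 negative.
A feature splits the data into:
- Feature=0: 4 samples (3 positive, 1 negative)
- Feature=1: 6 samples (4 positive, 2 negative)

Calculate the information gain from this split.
0.0058 bits

Information Gain = H(Y) - H(Y|Feature)

Before split:
P(positive) = 7/10 = 0.7000
H(Y) = 0.8813 bits

After split:
Feature=0: H = 0.8113 bits (weight = 4/10)
Feature=1: H = 0.9183 bits (weight = 6/10)
H(Y|Feature) = (4/10)×0.8113 + (6/10)×0.9183 = 0.8755 bits

Information Gain = 0.8813 - 0.8755 = 0.0058 bits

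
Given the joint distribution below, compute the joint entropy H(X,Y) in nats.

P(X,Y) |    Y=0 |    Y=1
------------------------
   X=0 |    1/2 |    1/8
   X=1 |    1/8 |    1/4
1.2130 nats

Joint entropy is H(X,Y) = -Σ_{x,y} p(x,y) log p(x,y).

Summing over all non-zero entries:
H(X,Y) = -[1/2·log_e(1/2) + 1/8·log_e(1/8) + 1/8·log_e(1/8) + 1/4·log_e(1/4)]
H(X,Y) = 1.2130 nats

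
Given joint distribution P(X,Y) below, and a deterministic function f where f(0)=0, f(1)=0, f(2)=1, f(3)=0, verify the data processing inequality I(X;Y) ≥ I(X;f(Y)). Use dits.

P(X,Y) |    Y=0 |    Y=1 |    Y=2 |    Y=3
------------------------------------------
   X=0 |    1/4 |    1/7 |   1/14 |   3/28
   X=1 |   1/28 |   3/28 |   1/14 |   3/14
I(X;Y) = 0.0438, I(X;f(Y)) = 0.0007, inequality holds: 0.0438 ≥ 0.0007

Data Processing Inequality: For any Markov chain X → Y → Z, we have I(X;Y) ≥ I(X;Z).

Here Z = f(Y) is a deterministic function of Y, forming X → Y → Z.

Original I(X;Y) = 0.0438 dits

After applying f:
P(X,Z) where Z=f(Y):
- P(X,Z=0) = P(X,Y=0) + P(X,Y=1) + P(X,Y=3)
- P(X,Z=1) = P(X,Y=2)

I(X;Z) = I(X;f(Y)) = 0.0007 dits

Verification: 0.0438 ≥ 0.0007 ✓

Information cannot be created by processing; the function f can only lose information about X.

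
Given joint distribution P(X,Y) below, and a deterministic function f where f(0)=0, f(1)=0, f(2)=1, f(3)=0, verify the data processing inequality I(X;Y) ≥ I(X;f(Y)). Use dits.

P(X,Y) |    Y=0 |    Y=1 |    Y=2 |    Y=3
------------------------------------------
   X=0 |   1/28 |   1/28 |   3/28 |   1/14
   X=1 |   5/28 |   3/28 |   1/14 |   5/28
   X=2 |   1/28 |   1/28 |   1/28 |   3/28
I(X;Y) = 0.0251, I(X;f(Y)) = 0.0182, inequality holds: 0.0251 ≥ 0.0182

Data Processing Inequality: For any Markov chain X → Y → Z, we have I(X;Y) ≥ I(X;Z).

Here Z = f(Y) is a deterministic function of Y, forming X → Y → Z.

Original I(X;Y) = 0.0251 dits

After applying f:
P(X,Z) where Z=f(Y):
- P(X,Z=0) = P(X,Y=0) + P(X,Y=1) + P(X,Y=3)
- P(X,Z=1) = P(X,Y=2)

I(X;Z) = I(X;f(Y)) = 0.0182 dits

Verification: 0.0251 ≥ 0.0182 ✓

Information cannot be created by processing; the function f can only lose information about X.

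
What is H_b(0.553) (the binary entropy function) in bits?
0.9919 bits

The binary entropy function is:
H(p) = -p log(p) - (1-p) log(1-p)

H(0.553) = -0.553 × log_2(0.553) - 0.447 × log_2(0.447)
H(0.553) = 0.9919 bits

Note: Binary entropy is maximized at p=0.5 (H=1 bit) and minimized at p=0 or p=1 (H=0).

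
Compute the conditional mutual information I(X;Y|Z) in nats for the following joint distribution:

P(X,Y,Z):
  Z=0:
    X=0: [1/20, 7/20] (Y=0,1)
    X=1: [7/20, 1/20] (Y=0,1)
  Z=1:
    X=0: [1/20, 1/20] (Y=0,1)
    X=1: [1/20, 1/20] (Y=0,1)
0.2531 nats

Conditional mutual information: I(X;Y|Z) = H(X|Z) + H(Y|Z) - H(X,Y|Z)

H(Z) = 0.5004
H(X,Z) = 1.1935 → H(X|Z) = 0.6931
H(Y,Z) = 1.1935 → H(Y|Z) = 0.6931
H(X,Y,Z) = 1.6336 → H(X,Y|Z) = 1.1332

I(X;Y|Z) = 0.6931 + 0.6931 - 1.1332 = 0.2531 nats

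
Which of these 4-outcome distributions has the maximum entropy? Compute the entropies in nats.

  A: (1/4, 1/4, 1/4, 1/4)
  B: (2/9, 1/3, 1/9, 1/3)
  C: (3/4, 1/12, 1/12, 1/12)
A

For a discrete distribution over n outcomes, entropy is maximized by the uniform distribution.

Computing entropies:
H(A) = 1.3863 nats
H(B) = 1.3108 nats
H(C) = 0.8370 nats

The uniform distribution (where all probabilities equal 1/4) achieves the maximum entropy of log_e(4) = 1.3863 nats.

Distribution A has the highest entropy.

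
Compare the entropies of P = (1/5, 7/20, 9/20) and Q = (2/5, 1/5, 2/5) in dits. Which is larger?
Q

Computing entropies in dits:
H(P) = 0.4554
H(Q) = 0.4581

Distribution Q has higher entropy.

Intuition: The distribution closer to uniform (more spread out) has higher entropy.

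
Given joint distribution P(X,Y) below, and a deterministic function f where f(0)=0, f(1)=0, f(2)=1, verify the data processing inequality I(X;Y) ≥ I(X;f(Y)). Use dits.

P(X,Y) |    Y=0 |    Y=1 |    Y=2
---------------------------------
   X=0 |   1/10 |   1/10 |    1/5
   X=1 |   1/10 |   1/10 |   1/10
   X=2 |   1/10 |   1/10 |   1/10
I(X;Y) = 0.0060, I(X;f(Y)) = 0.0060, inequality holds: 0.0060 ≥ 0.0060

Data Processing Inequality: For any Markov chain X → Y → Z, we have I(X;Y) ≥ I(X;Z).

Here Z = f(Y) is a deterministic function of Y, forming X → Y → Z.

Original I(X;Y) = 0.0060 dits

After applying f:
P(X,Z) where Z=f(Y):
- P(X,Z=0) = P(X,Y=0) + P(X,Y=1)
- P(X,Z=1) = P(X,Y=2)

I(X;Z) = I(X;f(Y)) = 0.0060 dits

Verification: 0.0060 ≥ 0.0060 ✓

Information cannot be created by processing; the function f can only lose information about X.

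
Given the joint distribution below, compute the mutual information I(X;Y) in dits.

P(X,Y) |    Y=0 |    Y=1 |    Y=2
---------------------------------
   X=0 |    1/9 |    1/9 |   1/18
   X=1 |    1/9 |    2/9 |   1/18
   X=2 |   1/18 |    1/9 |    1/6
0.0305 dits

Mutual information: I(X;Y) = H(X) + H(Y) - H(X,Y)

Marginals:
P(X) = (5/18, 7/18, 1/3), H(X) = 0.4731 dits
P(Y) = (5/18, 4/9, 5/18), H(Y) = 0.4656 dits

Joint entropy: H(X,Y) = 0.9082 dits

I(X;Y) = 0.4731 + 0.4656 - 0.9082 = 0.0305 dits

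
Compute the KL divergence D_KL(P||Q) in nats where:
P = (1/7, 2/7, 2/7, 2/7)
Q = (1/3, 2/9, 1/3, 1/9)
0.1766 nats

KL divergence: D_KL(P||Q) = Σ p(x) log(p(x)/q(x))

Computing term by term:
  x=0: 1/7 × log_e[(1/7)/(1/3)] = 1/7 × -0.8473 = -0.1210
  x=1: 2/7 × log_e[(2/7)/(2/9)] = 2/7 × 0.2513 = 0.0718
  x=2: 2/7 × log_e[(2/7)/(1/3)] = 2/7 × -0.1542 = -0.0440
  x=3: 2/7 × log_e[(2/7)/(1/9)] = 2/7 × 0.9445 = 0.2698

D_KL(P||Q) = 0.1766 nats

Note: KL divergence is always non-negative and equals 0 iff P = Q.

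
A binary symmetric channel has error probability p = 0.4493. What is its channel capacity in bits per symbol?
0.0074 bits

For a binary symmetric channel (BSC) with error probability p:
Capacity C = 1 - H(p) bits per symbol

where H(p) = -p log₂(p) - (1-p) log₂(1-p) is the binary entropy function.

H(0.4493) = 0.9926 bits
C = 1 - 0.9926 = 0.0074 bits per symbol

This means we can reliably transmit up to 0.0074 bits of information per channel use.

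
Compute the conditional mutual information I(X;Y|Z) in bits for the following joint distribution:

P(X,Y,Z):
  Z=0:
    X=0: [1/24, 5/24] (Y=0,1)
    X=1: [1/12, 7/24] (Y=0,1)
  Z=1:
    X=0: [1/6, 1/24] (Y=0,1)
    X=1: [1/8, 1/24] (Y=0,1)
0.0031 bits

Conditional mutual information: I(X;Y|Z) = H(X|Z) + H(Y|Z) - H(X,Y|Z)

H(Z) = 0.9544
H(X,Z) = 1.9329 → H(X|Z) = 0.9785
H(Y,Z) = 1.6922 → H(Y|Z) = 0.7378
H(X,Y,Z) = 2.6676 → H(X,Y|Z) = 1.7132

I(X;Y|Z) = 0.9785 + 0.7378 - 1.7132 = 0.0031 bits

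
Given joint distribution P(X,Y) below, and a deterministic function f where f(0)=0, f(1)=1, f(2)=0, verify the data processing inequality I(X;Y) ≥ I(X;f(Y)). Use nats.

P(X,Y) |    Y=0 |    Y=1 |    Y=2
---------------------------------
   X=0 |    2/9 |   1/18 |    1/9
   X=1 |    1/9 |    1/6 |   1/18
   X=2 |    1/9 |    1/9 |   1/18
I(X;Y) = 0.0590, I(X;f(Y)) = 0.0590, inequality holds: 0.0590 ≥ 0.0590

Data Processing Inequality: For any Markov chain X → Y → Z, we have I(X;Y) ≥ I(X;Z).

Here Z = f(Y) is a deterministic function of Y, forming X → Y → Z.

Original I(X;Y) = 0.0590 nats

After applying f:
P(X,Z) where Z=f(Y):
- P(X,Z=0) = P(X,Y=0) + P(X,Y=2)
- P(X,Z=1) = P(X,Y=1)

I(X;Z) = I(X;f(Y)) = 0.0590 nats

Verification: 0.0590 ≥ 0.0590 ✓

Information cannot be created by processing; the function f can only lose information about X.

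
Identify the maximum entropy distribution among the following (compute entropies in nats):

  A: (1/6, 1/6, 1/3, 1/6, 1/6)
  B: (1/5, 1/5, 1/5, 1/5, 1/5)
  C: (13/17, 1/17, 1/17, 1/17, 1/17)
B

For a discrete distribution over n outcomes, entropy is maximized by the uniform distribution.

Computing entropies:
H(A) = 1.5607 nats
H(B) = 1.6094 nats
H(C) = 0.8718 nats

The uniform distribution (where all probabilities equal 1/5) achieves the maximum entropy of log_e(5) = 1.6094 nats.

Distribution B has the highest entropy.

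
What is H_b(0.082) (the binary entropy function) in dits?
0.1232 dits

The binary entropy function is:
H(p) = -p log(p) - (1-p) log(1-p)

H(0.082) = -0.082 × log_10(0.082) - 0.918 × log_10(0.918)
H(0.082) = 0.1232 dits

Note: Binary entropy is maximized at p=0.5 (H=1 bit) and minimized at p=0 or p=1 (H=0).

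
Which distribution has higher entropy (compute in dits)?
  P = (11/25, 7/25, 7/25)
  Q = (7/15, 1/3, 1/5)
P

Computing entropies in dits:
H(P) = 0.4665
H(Q) = 0.4533

Distribution P has higher entropy.

Intuition: The distribution closer to uniform (more spread out) has higher entropy.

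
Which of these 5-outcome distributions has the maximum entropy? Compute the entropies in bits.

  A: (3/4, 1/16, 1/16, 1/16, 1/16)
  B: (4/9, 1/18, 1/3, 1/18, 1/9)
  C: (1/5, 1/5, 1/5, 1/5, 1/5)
C

For a discrete distribution over n outcomes, entropy is maximized by the uniform distribution.

Computing entropies:
H(A) = 1.3113 bits
H(B) = 1.8638 bits
H(C) = 2.3219 bits

The uniform distribution (where all probabilities equal 1/5) achieves the maximum entropy of log_2(5) = 2.3219 bits.

Distribution C has the highest entropy.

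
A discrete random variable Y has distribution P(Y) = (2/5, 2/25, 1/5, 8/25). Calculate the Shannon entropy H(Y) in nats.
1.2551 nats

Shannon entropy is H(X) = -Σ p(x) log p(x).

For P = (2/5, 2/25, 1/5, 8/25):
H = -2/5 × log_e(2/5) -2/25 × log_e(2/25) -1/5 × log_e(1/5) -8/25 × log_e(8/25)
H = 1.2551 nats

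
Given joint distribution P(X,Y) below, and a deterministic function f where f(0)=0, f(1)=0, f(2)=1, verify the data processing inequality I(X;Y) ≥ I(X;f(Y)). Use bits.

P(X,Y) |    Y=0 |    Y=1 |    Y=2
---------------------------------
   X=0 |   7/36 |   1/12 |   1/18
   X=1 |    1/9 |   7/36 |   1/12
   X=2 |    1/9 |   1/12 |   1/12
I(X;Y) = 0.0608, I(X;f(Y)) = 0.0112, inequality holds: 0.0608 ≥ 0.0112

Data Processing Inequality: For any Markov chain X → Y → Z, we have I(X;Y) ≥ I(X;Z).

Here Z = f(Y) is a deterministic function of Y, forming X → Y → Z.

Original I(X;Y) = 0.0608 bits

After applying f:
P(X,Z) where Z=f(Y):
- P(X,Z=0) = P(X,Y=0) + P(X,Y=1)
- P(X,Z=1) = P(X,Y=2)

I(X;Z) = I(X;f(Y)) = 0.0112 bits

Verification: 0.0608 ≥ 0.0112 ✓

Information cannot be created by processing; the function f can only lose information about X.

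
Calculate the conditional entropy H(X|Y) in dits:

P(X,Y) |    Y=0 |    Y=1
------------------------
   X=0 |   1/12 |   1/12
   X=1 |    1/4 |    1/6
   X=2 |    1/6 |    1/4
0.4392 dits

Using the chain rule: H(X|Y) = H(X,Y) - H(Y)

First, compute H(X,Y) = 0.7403 dits

Marginal P(Y) = (1/2, 1/2)
H(Y) = 0.3010 dits

H(X|Y) = H(X,Y) - H(Y) = 0.7403 - 0.3010 = 0.4392 dits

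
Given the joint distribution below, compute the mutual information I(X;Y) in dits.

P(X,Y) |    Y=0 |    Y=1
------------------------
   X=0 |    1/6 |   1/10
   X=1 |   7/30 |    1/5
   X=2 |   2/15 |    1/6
0.0041 dits

Mutual information: I(X;Y) = H(X) + H(Y) - H(X,Y)

Marginals:
P(X) = (4/15, 13/30, 3/10), H(X) = 0.4673 dits
P(Y) = (8/15, 7/15), H(Y) = 0.3001 dits

Joint entropy: H(X,Y) = 0.7633 dits

I(X;Y) = 0.4673 + 0.3001 - 0.7633 = 0.0041 dits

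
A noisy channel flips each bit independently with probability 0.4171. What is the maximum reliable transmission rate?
0.0199 bits

For a binary symmetric channel (BSC) with error probability p:
Capacity C = 1 - H(p) bits per symbol

where H(p) = -p log₂(p) - (1-p) log₂(1-p) is the binary entropy function.

H(0.4171) = 0.9801 bits
C = 1 - 0.9801 = 0.0199 bits per symbol

This means we can reliably transmit up to 0.0199 bits of information per channel use.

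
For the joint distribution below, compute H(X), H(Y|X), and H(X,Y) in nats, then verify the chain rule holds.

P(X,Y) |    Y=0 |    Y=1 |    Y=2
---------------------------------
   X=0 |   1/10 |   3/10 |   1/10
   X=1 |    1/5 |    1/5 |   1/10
H(X,Y) = 1.6957, H(X) = 0.6931, H(Y|X) = 1.0026 (all in nats)

Chain rule: H(X,Y) = H(X) + H(Y|X)

Left side — joint entropy directly:
H(X,Y) = -Σ p(x,y) log p(x,y) = 1.6957 nats

Right side — compute H(Y|X) from the conditional distributions:
P(X) = (1/2, 1/2), so H(X) = 0.6931 nats
H(Y|X) = Σ_x P(X=x) · H(Y|X=x):
  P(Y|X=0) = (1/5, 3/5, 1/5), H(Y|X=0) = 0.9503, weight P(X=0) = 1/2
  P(Y|X=1) = (2/5, 2/5, 1/5), H(Y|X=1) = 1.0549, weight P(X=1) = 1/2
H(Y|X) = 1.0026 nats

H(X) + H(Y|X) = 0.6931 + 1.0026 = 1.6957 nats

Both sides equal 1.6957 nats. ✓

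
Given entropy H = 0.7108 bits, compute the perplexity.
1.6367

Perplexity is 2^H (or exp(H) for natural log).

H = 0.7108 bits
Perplexity = 2^0.7108 = 1.6367

Interpretation: The model's uncertainty is equivalent to choosing uniformly among 1.6 options.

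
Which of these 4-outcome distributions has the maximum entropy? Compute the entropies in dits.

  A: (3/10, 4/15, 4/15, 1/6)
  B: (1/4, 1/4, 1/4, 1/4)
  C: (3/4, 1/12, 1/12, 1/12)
B

For a discrete distribution over n outcomes, entropy is maximized by the uniform distribution.

Computing entropies:
H(A) = 0.5927 dits
H(B) = 0.6021 dits
H(C) = 0.3635 dits

The uniform distribution (where all probabilities equal 1/4) achieves the maximum entropy of log_10(4) = 0.6021 dits.

Distribution B has the highest entropy.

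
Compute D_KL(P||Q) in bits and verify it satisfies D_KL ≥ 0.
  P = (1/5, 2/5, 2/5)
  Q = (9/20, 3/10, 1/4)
0.2033 bits

KL divergence satisfies the Gibbs inequality: D_KL(P||Q) ≥ 0 for all distributions P, Q.

D_KL(P||Q) = Σ p(x) log(p(x)/q(x))
Term by term:
  x=0: 1/5 × log_2[(1/5)/(9/20)] = -0.2340
  x=1: 2/5 × log_2[(2/5)/(3/10)] = 0.1660
  x=2: 2/5 × log_2[(2/5)/(1/4)] = 0.2712
D_KL(P||Q) = 0.2033 bits

D_KL(P||Q) = 0.2033 ≥ 0 ✓

This non-negativity is a fundamental property: relative entropy cannot be negative because it measures how different Q is from P.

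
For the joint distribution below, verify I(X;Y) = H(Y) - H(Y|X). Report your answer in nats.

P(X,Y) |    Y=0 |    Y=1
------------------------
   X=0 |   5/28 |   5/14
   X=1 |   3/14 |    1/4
I(X;Y) = 0.0086 nats

Mutual information has multiple equivalent forms:
- I(X;Y) = H(X) - H(X|Y)
- I(X;Y) = H(Y) - H(Y|X)
- I(X;Y) = H(X) + H(Y) - H(X,Y)

Computing all quantities:
H(X) = 0.6906, H(Y) = 0.6700, H(X,Y) = 1.3520
H(X|Y) = 0.6820, H(Y|X) = 0.6614

Verification:
H(X) - H(X|Y) = 0.6906 - 0.6820 = 0.0086
H(Y) - H(Y|X) = 0.6700 - 0.6614 = 0.0086
H(X) + H(Y) - H(X,Y) = 0.6906 + 0.6700 - 1.3520 = 0.0086

All forms give I(X;Y) = 0.0086 nats. ✓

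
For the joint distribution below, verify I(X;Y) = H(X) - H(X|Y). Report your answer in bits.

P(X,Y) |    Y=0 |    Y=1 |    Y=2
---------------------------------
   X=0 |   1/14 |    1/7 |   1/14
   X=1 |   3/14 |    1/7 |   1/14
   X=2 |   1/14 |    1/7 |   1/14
I(X;Y) = 0.0481 bits

Mutual information has multiple equivalent forms:
- I(X;Y) = H(X) - H(X|Y)
- I(X;Y) = H(Y) - H(Y|X)
- I(X;Y) = H(X) + H(Y) - H(X,Y)

Computing all quantities:
H(X) = 1.5567, H(Y) = 1.5306, H(X,Y) = 3.0391
H(X|Y) = 1.5085, H(Y|X) = 1.4825

Verification:
H(X) - H(X|Y) = 1.5567 - 1.5085 = 0.0481
H(Y) - H(Y|X) = 1.5306 - 1.4825 = 0.0481
H(X) + H(Y) - H(X,Y) = 1.5567 + 1.5306 - 3.0391 = 0.0481

All forms give I(X;Y) = 0.0481 bits. ✓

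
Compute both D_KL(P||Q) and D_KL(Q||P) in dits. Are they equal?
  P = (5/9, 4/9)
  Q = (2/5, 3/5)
D_KL(P||Q) = 0.0213, D_KL(Q||P) = 0.0211

KL divergence is not symmetric: D_KL(P||Q) ≠ D_KL(Q||P) in general.

D_KL(P||Q) = 0.0213 dits
D_KL(Q||P) = 0.0211 dits

No, they are not equal!

This asymmetry is why KL divergence is not a true distance metric.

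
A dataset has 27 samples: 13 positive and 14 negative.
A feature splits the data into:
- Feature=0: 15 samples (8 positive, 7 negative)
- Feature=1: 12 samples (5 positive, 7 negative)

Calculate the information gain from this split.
0.0097 bits

Information Gain = H(Y) - H(Y|Feature)

Before split:
P(positive) = 13/27 = 0.4815
H(Y) = 0.9990 bits

After split:
Feature=0: H = 0.9968 bits (weight = 15/27)
Feature=1: H = 0.9799 bits (weight = 12/27)
H(Y|Feature) = (15/27)×0.9968 + (12/27)×0.9799 = 0.9893 bits

Information Gain = 0.9990 - 0.9893 = 0.0097 bits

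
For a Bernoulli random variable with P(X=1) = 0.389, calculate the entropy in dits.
0.2902 dits

The binary entropy function is:
H(p) = -p log(p) - (1-p) log(1-p)

H(0.389) = -0.389 × log_10(0.389) - 0.611 × log_10(0.611)
H(0.389) = 0.2902 dits

Note: Binary entropy is maximized at p=0.5 (H=1 bit) and minimized at p=0 or p=1 (H=0).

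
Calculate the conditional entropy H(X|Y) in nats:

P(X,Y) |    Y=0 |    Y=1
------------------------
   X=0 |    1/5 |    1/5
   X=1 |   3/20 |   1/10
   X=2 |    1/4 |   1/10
1.0624 nats

Using the chain rule: H(X|Y) = H(X,Y) - H(Y)

First, compute H(X,Y) = 1.7354 nats

Marginal P(Y) = (3/5, 2/5)
H(Y) = 0.6730 nats

H(X|Y) = H(X,Y) - H(Y) = 1.7354 - 0.6730 = 1.0624 nats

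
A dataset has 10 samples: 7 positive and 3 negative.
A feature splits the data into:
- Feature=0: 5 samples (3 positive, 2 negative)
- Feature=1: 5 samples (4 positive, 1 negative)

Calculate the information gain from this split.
0.0349 bits

Information Gain = H(Y) - H(Y|Feature)

Before split:
P(positive) = 7/10 = 0.7000
H(Y) = 0.8813 bits

After split:
Feature=0: H = 0.9710 bits (weight = 5/10)
Feature=1: H = 0.7219 bits (weight = 5/10)
H(Y|Feature) = (5/10)×0.9710 + (5/10)×0.7219 = 0.8464 bits

Information Gain = 0.8813 - 0.8464 = 0.0349 bits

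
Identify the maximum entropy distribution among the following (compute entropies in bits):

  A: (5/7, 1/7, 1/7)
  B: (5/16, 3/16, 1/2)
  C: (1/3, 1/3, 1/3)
C

For a discrete distribution over n outcomes, entropy is maximized by the uniform distribution.

Computing entropies:
H(A) = 1.1488 bits
H(B) = 1.4772 bits
H(C) = 1.5850 bits

The uniform distribution (where all probabilities equal 1/3) achieves the maximum entropy of log_2(3) = 1.5850 bits.

Distribution C has the highest entropy.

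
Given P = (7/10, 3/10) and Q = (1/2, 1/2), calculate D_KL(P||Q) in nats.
0.0823 nats

KL divergence: D_KL(P||Q) = Σ p(x) log(p(x)/q(x))

Computing term by term:
  x=0: 7/10 × log_e[(7/10)/(1/2)] = 7/10 × 0.3365 = 0.2355
  x=1: 3/10 × log_e[(3/10)/(1/2)] = 3/10 × -0.5108 = -0.1532

D_KL(P||Q) = 0.0823 nats

Note: KL divergence is always non-negative and equals 0 iff P = Q.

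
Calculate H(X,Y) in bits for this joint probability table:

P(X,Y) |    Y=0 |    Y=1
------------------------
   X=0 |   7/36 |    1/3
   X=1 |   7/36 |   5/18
1.9604 bits

Joint entropy is H(X,Y) = -Σ_{x,y} p(x,y) log p(x,y).

Summing over all non-zero entries:
H(X,Y) = -[7/36·log_2(7/36) + 1/3·log_2(1/3) + 7/36·log_2(7/36) + 5/18·log_2(5/18)]
H(X,Y) = 1.9604 bits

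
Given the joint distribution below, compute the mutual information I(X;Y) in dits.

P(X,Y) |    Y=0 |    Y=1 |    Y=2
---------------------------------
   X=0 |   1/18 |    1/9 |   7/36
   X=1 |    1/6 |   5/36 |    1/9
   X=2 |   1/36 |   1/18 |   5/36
0.0268 dits

Mutual information: I(X;Y) = H(X) + H(Y) - H(X,Y)

Marginals:
P(X) = (13/36, 5/12, 2/9), H(X) = 0.4633 dits
P(Y) = (1/4, 11/36, 4/9), H(Y) = 0.4644 dits

Joint entropy: H(X,Y) = 0.9009 dits

I(X;Y) = 0.4633 + 0.4644 - 0.9009 = 0.0268 dits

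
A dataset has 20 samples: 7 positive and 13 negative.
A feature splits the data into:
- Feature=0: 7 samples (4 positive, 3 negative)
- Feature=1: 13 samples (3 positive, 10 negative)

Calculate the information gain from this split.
0.0827 bits

Information Gain = H(Y) - H(Y|Feature)

Before split:
P(positive) = 7/20 = 0.3500
H(Y) = 0.9341 bits

After split:
Feature=0: H = 0.9852 bits (weight = 7/20)
Feature=1: H = 0.7793 bits (weight = 13/20)
H(Y|Feature) = (7/20)×0.9852 + (13/20)×0.7793 = 0.8514 bits

Information Gain = 0.9341 - 0.8514 = 0.0827 bits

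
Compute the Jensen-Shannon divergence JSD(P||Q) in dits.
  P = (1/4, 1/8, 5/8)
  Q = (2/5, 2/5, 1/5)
0.0452 dits

Jensen-Shannon divergence is:
JSD(P||Q) = 0.5 × D_KL(P||M) + 0.5 × D_KL(Q||M)
where M = 0.5 × (P + Q) is the mixture distribution.

M = 0.5 × (1/4, 1/8, 5/8) + 0.5 × (2/5, 2/5, 1/5) = (13/40, 0.2625, 0.4125)

D_KL(P||M) = 0.0440 dits
D_KL(Q||M) = 0.0464 dits

JSD(P||Q) = 0.5 × 0.0440 + 0.5 × 0.0464 = 0.0452 dits

Unlike KL divergence, JSD is symmetric and bounded: 0 ≤ JSD ≤ log(2).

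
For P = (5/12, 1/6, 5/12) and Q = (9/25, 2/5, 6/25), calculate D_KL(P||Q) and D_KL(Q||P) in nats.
D_KL(P||Q) = 0.1449, D_KL(Q||P) = 0.1652

KL divergence is not symmetric: D_KL(P||Q) ≠ D_KL(Q||P) in general.

D_KL(P||Q) = 0.1449 nats
D_KL(Q||P) = 0.1652 nats

No, they are not equal!

This asymmetry is why KL divergence is not a true distance metric.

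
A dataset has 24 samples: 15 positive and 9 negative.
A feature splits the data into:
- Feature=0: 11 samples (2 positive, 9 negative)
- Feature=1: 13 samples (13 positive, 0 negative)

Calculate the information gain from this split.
0.6409 bits

Information Gain = H(Y) - H(Y|Feature)

Before split:
P(positive) = 15/24 = 0.6250
H(Y) = 0.9544 bits

After split:
Feature=0: H = 0.6840 bits (weight = 11/24)
Feature=1: H = 0.0000 bits (weight = 13/24)
H(Y|Feature) = (11/24)×0.6840 + (13/24)×0.0000 = 0.3135 bits

Information Gain = 0.9544 - 0.3135 = 0.6409 bits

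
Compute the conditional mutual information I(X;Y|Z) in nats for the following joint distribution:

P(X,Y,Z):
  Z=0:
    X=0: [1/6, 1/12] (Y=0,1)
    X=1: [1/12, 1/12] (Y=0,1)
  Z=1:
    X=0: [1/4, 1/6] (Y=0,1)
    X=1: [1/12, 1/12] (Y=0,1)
0.0082 nats

Conditional mutual information: I(X;Y|Z) = H(X|Z) + H(Y|Z) - H(X,Y|Z)

H(Z) = 0.6792
H(X,Z) = 1.3086 → H(X|Z) = 0.6294
H(Y,Z) = 1.3580 → H(Y|Z) = 0.6788
H(X,Y,Z) = 1.9792 → H(X,Y|Z) = 1.3000

I(X;Y|Z) = 0.6294 + 0.6788 - 1.3000 = 0.0082 nats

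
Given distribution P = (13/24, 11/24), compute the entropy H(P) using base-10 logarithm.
0.2995 dits

Shannon entropy is H(X) = -Σ p(x) log p(x).

For P = (13/24, 11/24):
H = -13/24 × log_10(13/24) -11/24 × log_10(11/24)
H = 0.2995 dits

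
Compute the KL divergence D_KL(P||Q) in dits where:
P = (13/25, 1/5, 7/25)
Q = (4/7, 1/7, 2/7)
0.0055 dits

KL divergence: D_KL(P||Q) = Σ p(x) log(p(x)/q(x))

Computing term by term:
  x=0: 13/25 × log_10[(13/25)/(4/7)] = 13/25 × -0.0410 = -0.0213
  x=1: 1/5 × log_10[(1/5)/(1/7)] = 1/5 × 0.1461 = 0.0292
  x=2: 7/25 × log_10[(7/25)/(2/7)] = 7/25 × -0.0088 = -0.0025

D_KL(P||Q) = 0.0055 dits

Note: KL divergence is always non-negative and equals 0 iff P = Q.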